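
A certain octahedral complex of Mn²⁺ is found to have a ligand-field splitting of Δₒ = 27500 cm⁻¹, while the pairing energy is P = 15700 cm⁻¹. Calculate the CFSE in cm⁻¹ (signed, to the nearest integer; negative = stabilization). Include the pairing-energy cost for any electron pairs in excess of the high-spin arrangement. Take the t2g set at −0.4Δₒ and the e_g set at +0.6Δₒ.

-23600

Group 7 minus oxidation state +2 gives a d⁵ configuration for Mn²⁺.
Δₒ > P, so pairing is preferred: the ground state is low-spin.
Filling d⁵ accordingly: t2g^5 e_g^0.
Orbital CFSE = -2.0Δₒ = -2.0 × 27500 = -55000 cm⁻¹.
Excess pairs vs high-spin: 2 − 0 = 2; pairing cost = +31400 cm⁻¹.
Net CFSE = -55000 + 31400 = -23600 cm⁻¹.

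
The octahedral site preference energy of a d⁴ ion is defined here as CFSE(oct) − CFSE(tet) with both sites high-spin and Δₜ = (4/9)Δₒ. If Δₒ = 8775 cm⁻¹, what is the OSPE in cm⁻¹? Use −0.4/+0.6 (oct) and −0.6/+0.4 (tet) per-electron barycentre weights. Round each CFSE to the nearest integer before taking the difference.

In an octahedral site d⁴ (HS) is t2g^3 e_g^1, giving CFSE(oct) = -0.6Δₒ = -5265 cm⁻¹.
Tetrahedral: e^2 t2^2, CFSE = 2(−0.6) + 2(+0.4) = -0.4Δₜ = -0.4 × (4/9) × 8775 = -1560 cm⁻¹.
OSPE = -5265 − (-1560) = -3705 cm⁻¹.

-3705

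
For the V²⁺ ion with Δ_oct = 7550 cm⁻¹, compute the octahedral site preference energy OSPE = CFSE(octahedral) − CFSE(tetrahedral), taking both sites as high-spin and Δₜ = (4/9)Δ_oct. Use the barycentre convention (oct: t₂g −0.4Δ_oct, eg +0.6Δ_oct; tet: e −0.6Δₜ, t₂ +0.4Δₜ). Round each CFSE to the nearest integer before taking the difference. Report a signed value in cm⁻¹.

V is in group 5, so V²⁺ is d³ (5 − 2 = 3).
Octahedral high-spin t2g^3 e_g^0: CFSE = -1.2 × 7550 = -9060 cm⁻¹.
In a tetrahedral site the filling is e^2 t2^1: CFSE(tet) = -0.8Δₜ = -0.8 × (4/9)(7550) = -2684 cm⁻¹.
Subtracting, OSPE = -9060 − (-2684) = -6376 cm⁻¹.

-6376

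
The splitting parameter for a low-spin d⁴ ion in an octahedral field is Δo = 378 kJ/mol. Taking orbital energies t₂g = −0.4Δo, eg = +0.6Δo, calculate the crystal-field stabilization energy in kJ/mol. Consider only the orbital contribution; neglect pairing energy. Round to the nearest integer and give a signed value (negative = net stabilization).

The d⁴ electrons fill as t₂g⁴ eg⁰.
Orbital CFSE = 4(-0.4) + 0(0.6) = -1.6Δo = -1.6 × 378 = -605 kJ/mol.

-605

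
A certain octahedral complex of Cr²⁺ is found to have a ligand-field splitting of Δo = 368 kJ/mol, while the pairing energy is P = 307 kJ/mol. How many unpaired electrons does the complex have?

2

Cr is in group 6, so Cr²⁺ is d⁴ (6 − 2 = 4).
Since Δo = 368 kJ/mol > P = 307 kJ/mol, the complex adopts the low-spin configuration.
That gives t₂g⁴ eg⁰.
Unpaired electrons: 2.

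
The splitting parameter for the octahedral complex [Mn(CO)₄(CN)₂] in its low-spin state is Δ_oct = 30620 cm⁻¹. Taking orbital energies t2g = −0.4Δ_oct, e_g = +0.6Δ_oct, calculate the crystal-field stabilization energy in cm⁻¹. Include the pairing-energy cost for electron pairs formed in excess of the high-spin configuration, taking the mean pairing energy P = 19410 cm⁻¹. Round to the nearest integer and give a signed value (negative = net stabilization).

-22420

Ligand charges: 4×(+0) from CO and 2×(-1) from CN⁻ sum to -2; with overall charge +0, Mn is +2.
Mn²⁺: group 7, so d-count = 7 − 2 = 5.
The d⁵ electrons fill as t2g^5 e_g^0.
The orbital stabilization is -2.0Δ_oct = -2.0 × 30620 = -61240 cm⁻¹.
Relative to high-spin t2g^3 e_g^2 (0 paired), the low-spin configuration has 2 additional pairs, contributing +2 × 19410 = +38820 cm⁻¹.
Combining: -61240 + 38820 = -22420 cm⁻¹.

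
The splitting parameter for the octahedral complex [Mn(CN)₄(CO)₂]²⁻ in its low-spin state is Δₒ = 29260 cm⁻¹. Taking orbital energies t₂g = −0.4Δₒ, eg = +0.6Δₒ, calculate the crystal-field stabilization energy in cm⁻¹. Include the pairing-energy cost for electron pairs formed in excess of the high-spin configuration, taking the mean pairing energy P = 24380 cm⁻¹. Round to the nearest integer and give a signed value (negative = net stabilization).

-9760

Ligand charges: 4×(-1) from CN⁻ and 2×(+0) from CO sum to -4; with overall charge -2, Mn is +2.
Mn²⁺: group 7, so d-count = 7 − 2 = 5.
Electron filling gives t₂g⁵ eg⁰.
Orbital CFSE = 5(-0.4) + 0(0.6) = -2.0Δₒ = -2.0 × 29260 = -58520 cm⁻¹.
Pairing penalty: 2 pairs vs 0 in the high-spin reference → 2 extra × P = 48760 cm⁻¹.
Overall CFSE = -58520 + 48760 = -9760 cm⁻¹.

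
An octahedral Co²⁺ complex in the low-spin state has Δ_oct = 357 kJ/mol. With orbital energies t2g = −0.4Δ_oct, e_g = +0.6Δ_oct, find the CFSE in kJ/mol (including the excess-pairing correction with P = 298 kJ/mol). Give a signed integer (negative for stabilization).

-345

Co sits in group 9; removing 2 electrons leaves Co²⁺ with 9 − 2 = 7 d electrons.
The d⁷ electrons fill as t2g^6 e_g^1.
CFSE(orbital) = 6×(-0.4Δ_oct) + 1×(0.6Δ_oct) = -1.8Δ_oct; with Δ_oct = 357 kJ/mol that is -643 kJ/mol.
High-spin d⁷ would be t2g^5 e_g^2 with 2 pairs; low-spin has 3, so 1 excess pair costs +1P = +298 kJ/mol.
Overall CFSE = -643 + 298 = -345 kJ/mol.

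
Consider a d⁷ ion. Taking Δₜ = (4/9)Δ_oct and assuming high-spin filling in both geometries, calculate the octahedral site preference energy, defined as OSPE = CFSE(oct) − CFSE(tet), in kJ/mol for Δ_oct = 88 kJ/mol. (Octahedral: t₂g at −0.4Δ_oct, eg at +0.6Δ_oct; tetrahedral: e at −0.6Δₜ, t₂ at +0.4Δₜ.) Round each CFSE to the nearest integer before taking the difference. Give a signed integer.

-23

In an octahedral site d⁷ (HS) is t₂g⁵ eg², giving CFSE(oct) = -0.8Δ_oct = -70 kJ/mol.
In a tetrahedral site the filling is e⁴ t₂³: CFSE(tet) = -1.2Δₜ = -1.2 × (4/9)(88) = -47 kJ/mol.
OSPE = CFSE(oct) − CFSE(tet) = -70 − (-47) = -23 kJ/mol.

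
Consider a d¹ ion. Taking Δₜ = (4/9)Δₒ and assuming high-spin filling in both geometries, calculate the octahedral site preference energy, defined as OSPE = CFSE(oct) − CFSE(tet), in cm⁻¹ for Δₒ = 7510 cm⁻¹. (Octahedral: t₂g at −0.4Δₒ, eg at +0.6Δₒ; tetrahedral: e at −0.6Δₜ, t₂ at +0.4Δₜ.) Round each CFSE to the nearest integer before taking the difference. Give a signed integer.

Octahedral (high-spin): t₂g¹ eg⁰, CFSE = 1(−0.4) + 0(+0.6) = -0.4Δₒ = -0.4 × 7510 = -3004 cm⁻¹.
In a tetrahedral site the filling is e¹ t₂⁰: CFSE(tet) = -0.6Δₜ = -0.6 × (4/9)(7510) = -2003 cm⁻¹.
OSPE = -3004 − (-2003) = -1001 cm⁻¹.

-1001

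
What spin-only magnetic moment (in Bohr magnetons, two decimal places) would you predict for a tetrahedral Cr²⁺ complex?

Cr²⁺: group 6, so d-count = 6 − 2 = 4.
Tetrahedral fields are weak (Δₜ ≈ 4/9 Δₒ), so electrons fill high-spin.
Configuration: e^2 t2^2 → 4 unpaired electrons.
μ(spin-only) = √[4(4+2)] = √24 ≈ 4.90 Bohr magnetons.

4.90 Bohr magnetons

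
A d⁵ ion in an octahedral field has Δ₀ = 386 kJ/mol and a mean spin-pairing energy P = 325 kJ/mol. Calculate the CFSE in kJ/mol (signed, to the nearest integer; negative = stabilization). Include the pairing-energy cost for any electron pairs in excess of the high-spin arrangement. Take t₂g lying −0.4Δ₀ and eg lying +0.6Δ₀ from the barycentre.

-122

Δ₀ > P, so pairing is preferred: the ground state is low-spin.
That gives t₂g⁵ eg⁰.
Orbital CFSE = -2.0Δ₀ = -2.0 × 386 = -772 kJ/mol.
Excess pairs vs high-spin: 2 − 0 = 2; pairing cost = +650 kJ/mol.
Net CFSE = -772 + 650 = -122 kJ/mol.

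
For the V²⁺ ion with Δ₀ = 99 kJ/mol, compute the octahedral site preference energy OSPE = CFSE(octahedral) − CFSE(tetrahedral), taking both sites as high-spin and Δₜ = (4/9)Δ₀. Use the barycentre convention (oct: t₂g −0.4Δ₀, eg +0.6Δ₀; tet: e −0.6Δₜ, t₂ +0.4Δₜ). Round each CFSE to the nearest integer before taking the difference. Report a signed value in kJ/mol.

Group 5 minus oxidation state +2 gives a d³ configuration for V²⁺.
Octahedral (high-spin): t₂g³ eg⁰, CFSE = 3(−0.4) + 0(+0.6) = -1.2Δ₀ = -1.2 × 99 = -119 kJ/mol.
Tetrahedral: e² t₂¹, CFSE = 2(−0.6) + 1(+0.4) = -0.8Δₜ = -0.8 × (4/9) × 99 = -35 kJ/mol.
OSPE = CFSE(oct) − CFSE(tet) = -119 − (-35) = -84 kJ/mol.

-84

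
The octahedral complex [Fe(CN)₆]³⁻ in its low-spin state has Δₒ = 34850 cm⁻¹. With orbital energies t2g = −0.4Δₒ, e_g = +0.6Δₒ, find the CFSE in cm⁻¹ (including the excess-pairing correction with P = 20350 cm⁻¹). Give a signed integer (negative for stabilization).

Each CN⁻ contributes -1; 6 × (-1) = -6. With overall charge -3, Fe is in the +3 oxidation state.
Fe is in group 8, so Fe³⁺ is d⁵ (8 − 3 = 5).
The d⁵ electrons fill as t2g^5 e_g^0.
Orbital CFSE = 5(-0.4) + 0(0.6) = -2.0Δₒ = -2.0 × 34850 = -69700 cm⁻¹.
High-spin d⁵ would be t2g^3 e_g^2 with 0 pairs; low-spin has 2, so 2 excess pairs cost +2P = +40700 cm⁻¹.
Combining: -69700 + 40700 = -29000 cm⁻¹.

-29000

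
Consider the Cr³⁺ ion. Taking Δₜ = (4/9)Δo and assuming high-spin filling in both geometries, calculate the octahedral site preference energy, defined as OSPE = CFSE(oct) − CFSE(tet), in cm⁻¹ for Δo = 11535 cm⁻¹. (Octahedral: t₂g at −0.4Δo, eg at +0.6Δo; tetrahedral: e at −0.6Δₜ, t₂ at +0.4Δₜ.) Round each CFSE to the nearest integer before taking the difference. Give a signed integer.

-9741

Cr³⁺: group 6, so d-count = 6 − 3 = 3.
In an octahedral site d³ (HS) is t2g^3 e_g^0, giving CFSE(oct) = -1.2Δo = -13842 cm⁻¹.
Tetrahedral e^2 t2^1 gives -0.8Δₜ = -0.8 × (4/9) × 11535 = -4101 cm⁻¹.
OSPE = -13842 − (-4101) = -9741 cm⁻¹.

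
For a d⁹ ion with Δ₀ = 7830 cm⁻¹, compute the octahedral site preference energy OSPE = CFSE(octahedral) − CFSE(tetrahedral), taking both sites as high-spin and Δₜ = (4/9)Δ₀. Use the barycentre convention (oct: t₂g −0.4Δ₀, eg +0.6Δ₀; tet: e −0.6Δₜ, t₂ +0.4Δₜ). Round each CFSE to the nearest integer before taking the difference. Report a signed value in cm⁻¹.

Octahedral high-spin t₂g⁶ eg³: CFSE = -0.6 × 7830 = -4698 cm⁻¹.
Tetrahedral: e⁴ t₂⁵, CFSE = 4(−0.6) + 5(+0.4) = -0.4Δₜ = -0.4 × (4/9) × 7830 = -1392 cm⁻¹.
OSPE = CFSE(oct) − CFSE(tet) = -4698 − (-1392) = -3306 cm⁻¹.

-3306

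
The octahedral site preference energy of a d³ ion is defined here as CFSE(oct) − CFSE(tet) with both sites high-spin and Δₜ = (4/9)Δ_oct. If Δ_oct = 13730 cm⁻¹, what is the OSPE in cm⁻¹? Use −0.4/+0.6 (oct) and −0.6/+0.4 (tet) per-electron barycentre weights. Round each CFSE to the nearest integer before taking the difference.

-11594

In an octahedral site d³ (HS) is t₂g³ eg⁰, giving CFSE(oct) = -1.2Δ_oct = -16476 cm⁻¹.
Tetrahedral e² t₂¹ gives -0.8Δₜ = -0.8 × (4/9) × 13730 = -4882 cm⁻¹.
Subtracting, OSPE = -16476 − (-4882) = -11594 cm⁻¹.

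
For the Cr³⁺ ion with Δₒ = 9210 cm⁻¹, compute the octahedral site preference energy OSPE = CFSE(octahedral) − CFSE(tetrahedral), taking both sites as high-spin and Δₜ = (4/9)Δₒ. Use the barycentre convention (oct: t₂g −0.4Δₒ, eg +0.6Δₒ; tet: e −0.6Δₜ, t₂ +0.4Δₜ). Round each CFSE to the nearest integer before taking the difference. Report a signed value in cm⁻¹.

-7777

Cr³⁺: group 6, so d-count = 6 − 3 = 3.
Octahedral high-spin t₂g³ eg⁰: CFSE = -1.2 × 9210 = -11052 cm⁻¹.
Tetrahedral e² t₂¹ gives -0.8Δₜ = -0.8 × (4/9) × 9210 = -3275 cm⁻¹.
OSPE = CFSE(oct) − CFSE(tet) = -11052 − (-3275) = -7777 cm⁻¹.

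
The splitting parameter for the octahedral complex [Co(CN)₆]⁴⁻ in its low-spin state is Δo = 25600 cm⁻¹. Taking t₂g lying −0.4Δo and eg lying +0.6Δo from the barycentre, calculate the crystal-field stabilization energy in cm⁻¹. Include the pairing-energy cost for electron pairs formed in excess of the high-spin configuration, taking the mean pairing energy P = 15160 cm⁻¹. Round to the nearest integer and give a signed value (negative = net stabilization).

-30920

Each CN⁻ contributes -1; 6 × (-1) = -6. With overall charge -4, Co is in the +2 oxidation state.
Co²⁺: group 9, so d-count = 9 − 2 = 7.
The d⁷ electrons fill as t₂g⁶ eg¹.
Orbital CFSE = 6(-0.4) + 1(0.6) = -1.8Δo = -1.8 × 25600 = -46080 cm⁻¹.
High-spin d⁷ would be t₂g⁵ eg² with 2 pairs; low-spin has 3, so 1 excess pair costs +1P = +15160 cm⁻¹.
Overall CFSE = -46080 + 15160 = -30920 cm⁻¹.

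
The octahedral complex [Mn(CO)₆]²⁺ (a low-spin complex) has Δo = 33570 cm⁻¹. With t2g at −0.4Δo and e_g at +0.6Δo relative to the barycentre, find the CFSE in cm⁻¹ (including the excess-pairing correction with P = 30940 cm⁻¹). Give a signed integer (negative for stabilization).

CO is neutral, so the +2 overall charge sits on Mn: oxidation state +2.
Mn²⁺: group 7, so d-count = 7 − 2 = 5.
Electron filling gives t2g^5 e_g^0.
CFSE(orbital) = 5×(-0.4Δo) + 0×(0.6Δo) = -2.0Δo; with Δo = 33570 cm⁻¹ that is -67140 cm⁻¹.
Pairing penalty: 2 pairs vs 0 in the high-spin reference → 2 extra × P = 61880 cm⁻¹.
Net CFSE = -67140 + 61880 = -5260 cm⁻¹.

-5260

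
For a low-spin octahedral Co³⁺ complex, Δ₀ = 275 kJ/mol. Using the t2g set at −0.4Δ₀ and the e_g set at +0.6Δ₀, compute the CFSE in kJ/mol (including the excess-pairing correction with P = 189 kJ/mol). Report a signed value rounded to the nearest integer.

-282

Co is in group 9, so Co³⁺ is d⁶ (9 − 3 = 6).
The d⁶ electrons fill as t2g^6 e_g^0.
The orbital stabilization is -2.4Δ₀ = -2.4 × 275 = -660 kJ/mol.
Pairing penalty: 3 pairs vs 1 in the high-spin reference → 2 extra × P = 378 kJ/mol.
Combining: -660 + 378 = -282 kJ/mol.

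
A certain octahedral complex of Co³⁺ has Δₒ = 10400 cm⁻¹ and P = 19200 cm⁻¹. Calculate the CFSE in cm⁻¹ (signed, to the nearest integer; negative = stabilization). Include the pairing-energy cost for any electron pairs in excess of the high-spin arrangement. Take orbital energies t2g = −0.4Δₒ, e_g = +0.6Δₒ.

-4160

Co is in group 9, so Co³⁺ is d⁶ (9 − 3 = 6).
Since Δₒ = 10400 cm⁻¹ < P = 19200 cm⁻¹, the complex adopts the high-spin configuration.
Configuration: t2g^4 e_g^2.
Orbital CFSE = -0.4Δₒ = -0.4 × 10400 = -4160 cm⁻¹.
High-spin has no excess pairs, so no pairing correction applies.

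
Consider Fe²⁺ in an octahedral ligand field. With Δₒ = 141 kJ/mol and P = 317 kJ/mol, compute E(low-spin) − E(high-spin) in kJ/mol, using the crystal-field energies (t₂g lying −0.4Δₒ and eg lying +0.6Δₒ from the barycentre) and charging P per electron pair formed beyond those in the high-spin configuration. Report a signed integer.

Fe²⁺: group 8, so d-count = 8 − 2 = 6.
High-spin d⁶ fills as t₂g⁴ eg² with CFSE 4(−0.4) + 2(+0.6) = -0.4Δₒ = -56 kJ/mol.
Low-spin: t₂g⁶ eg⁰, orbital CFSE = -2.4Δₒ = -338 kJ/mol; plus 2 excess pairs × P = +634 kJ/mol; total 296 kJ/mol.
The difference is 296 − (-56) = 352 kJ/mol, so high-spin lies lower.

352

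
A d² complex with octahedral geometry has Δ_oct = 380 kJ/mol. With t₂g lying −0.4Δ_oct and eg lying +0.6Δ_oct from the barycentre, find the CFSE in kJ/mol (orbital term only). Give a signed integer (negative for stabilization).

-304

For octahedral d² the high- and low-spin configurations coincide.
The d² electrons fill as t₂g² eg⁰.
Orbital CFSE = 2(-0.4) + 0(0.6) = -0.8Δ_oct = -0.8 × 380 = -304 kJ/mol.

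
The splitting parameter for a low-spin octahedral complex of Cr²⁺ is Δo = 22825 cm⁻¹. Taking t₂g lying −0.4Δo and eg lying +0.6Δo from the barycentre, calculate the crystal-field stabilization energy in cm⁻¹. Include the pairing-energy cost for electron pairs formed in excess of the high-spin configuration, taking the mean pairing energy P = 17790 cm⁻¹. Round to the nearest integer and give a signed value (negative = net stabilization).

-18730

Cr sits in group 6; removing 2 electrons leaves Cr²⁺ with 6 − 2 = 4 d electrons.
Configuration: t₂g⁴ eg⁰.
CFSE(orbital) = 4×(-0.4Δo) + 0×(0.6Δo) = -1.6Δo; with Δo = 22825 cm⁻¹ that is -36520 cm⁻¹.
Relative to high-spin t₂g³ eg¹ (0 paired), the low-spin configuration has 1 additional pair, contributing +1 × 17790 = +17790 cm⁻¹.
Combining: -36520 + 17790 = -18730 cm⁻¹.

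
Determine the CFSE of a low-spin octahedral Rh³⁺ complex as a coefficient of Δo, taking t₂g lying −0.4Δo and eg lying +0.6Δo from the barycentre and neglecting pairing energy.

-2.4 Δo

Rh sits in group 9; removing 3 electrons leaves Rh³⁺ with 9 − 3 = 6 d electrons.
Configuration: t₂g⁶ eg⁰.
CFSE = 6(-0.4Δo) + 0(0.6Δo) = -2.4Δo + 0.0Δo = -2.4Δo.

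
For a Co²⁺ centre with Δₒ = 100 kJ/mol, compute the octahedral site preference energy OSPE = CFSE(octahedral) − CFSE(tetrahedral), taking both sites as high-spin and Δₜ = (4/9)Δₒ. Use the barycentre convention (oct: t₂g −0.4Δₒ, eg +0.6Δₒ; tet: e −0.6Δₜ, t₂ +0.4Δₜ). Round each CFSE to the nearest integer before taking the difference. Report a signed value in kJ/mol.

-27

Co is in group 9, so Co²⁺ is d⁷ (9 − 2 = 7).
In an octahedral site d⁷ (HS) is t2g^5 e_g^2, giving CFSE(oct) = -0.8Δₒ = -80 kJ/mol.
Tetrahedral e^4 t2^3 gives -1.2Δₜ = -1.2 × (4/9) × 100 = -53 kJ/mol.
Subtracting, OSPE = -80 − (-53) = -27 kJ/mol.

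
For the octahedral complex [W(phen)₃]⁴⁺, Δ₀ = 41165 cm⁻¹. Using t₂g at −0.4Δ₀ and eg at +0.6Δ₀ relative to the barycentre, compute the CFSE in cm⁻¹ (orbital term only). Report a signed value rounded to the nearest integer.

phen is neutral, so the +4 overall charge sits on W: oxidation state +4.
Group 6 minus oxidation state +4 gives a d² configuration for W⁴⁺.
Electron filling gives t₂g² eg⁰.
The orbital stabilization is -0.8Δ₀ = -0.8 × 41165 = -32932 cm⁻¹.

-32932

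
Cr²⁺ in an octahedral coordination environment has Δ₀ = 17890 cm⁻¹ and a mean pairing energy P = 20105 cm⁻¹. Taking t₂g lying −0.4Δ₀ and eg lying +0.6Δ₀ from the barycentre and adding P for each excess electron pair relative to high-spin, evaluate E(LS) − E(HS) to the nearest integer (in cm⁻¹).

Cr is in group 6, so Cr²⁺ is d⁴ (6 − 2 = 4).
High-spin: t₂g³ eg¹, CFSE = -0.6Δ₀ = -10734 cm⁻¹.
Low-spin: t₂g⁴ eg⁰, orbital CFSE = -1.6Δ₀ = -28624 cm⁻¹; plus 1 excess pair × P = +20105 cm⁻¹; total -8519 cm⁻¹.
E(LS) − E(HS) = -8519 − (-10734) = 2215 cm⁻¹.

2215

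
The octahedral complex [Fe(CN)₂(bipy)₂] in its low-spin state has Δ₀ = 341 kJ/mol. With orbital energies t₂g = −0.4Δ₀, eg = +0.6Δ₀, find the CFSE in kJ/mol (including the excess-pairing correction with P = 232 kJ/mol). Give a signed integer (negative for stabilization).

Ligand charges: 2×(-1) from CN⁻ and 2×(+0) from bipy sum to -2; with overall charge +0, Fe is +2.
Fe is in group 8, so Fe²⁺ is d⁶ (8 − 2 = 6).
Electron filling gives t₂g⁶ eg⁰.
The orbital stabilization is -2.4Δ₀ = -2.4 × 341 = -818 kJ/mol.
High-spin d⁶ would be t₂g⁴ eg² with 1 pair; low-spin has 3, so 2 excess pairs cost +2P = +464 kJ/mol.
Overall CFSE = -818 + 464 = -354 kJ/mol.

-354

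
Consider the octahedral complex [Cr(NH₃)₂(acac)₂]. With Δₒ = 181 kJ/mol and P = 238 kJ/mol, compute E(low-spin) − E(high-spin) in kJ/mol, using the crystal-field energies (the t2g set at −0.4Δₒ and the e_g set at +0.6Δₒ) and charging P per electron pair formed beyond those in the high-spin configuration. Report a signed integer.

Ligand charges: 2×(+0) from NH₃ and 2×(-1) from acac⁻ sum to -2; with overall charge +0, Cr is +2.
Cr is in group 6, so Cr²⁺ is d⁴ (6 − 2 = 4).
High-spin: t2g^3 e_g^1, CFSE = -0.6Δₒ = -109 kJ/mol.
Low-spin: t2g^4 e_g^0, orbital CFSE = -1.6Δₒ = -290 kJ/mol; plus 1 excess pair × P = +238 kJ/mol; total -52 kJ/mol.
E(LS) − E(HS) = -52 − (-109) = 57 kJ/mol.

57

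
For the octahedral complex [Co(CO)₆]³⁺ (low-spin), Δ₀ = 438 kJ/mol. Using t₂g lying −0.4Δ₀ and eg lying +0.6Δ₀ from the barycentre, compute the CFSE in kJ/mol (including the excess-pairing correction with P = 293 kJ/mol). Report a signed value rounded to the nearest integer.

-465

CO is neutral, so the +3 overall charge sits on Co: oxidation state +3.
Co³⁺: group 9, so d-count = 9 − 3 = 6.
The d⁶ electrons fill as t₂g⁶ eg⁰.
The orbital stabilization is -2.4Δ₀ = -2.4 × 438 = -1051 kJ/mol.
Pairing penalty: 3 pairs vs 1 in the high-spin reference → 2 extra × P = 586 kJ/mol.
Overall CFSE = -1051 + 586 = -465 kJ/mol.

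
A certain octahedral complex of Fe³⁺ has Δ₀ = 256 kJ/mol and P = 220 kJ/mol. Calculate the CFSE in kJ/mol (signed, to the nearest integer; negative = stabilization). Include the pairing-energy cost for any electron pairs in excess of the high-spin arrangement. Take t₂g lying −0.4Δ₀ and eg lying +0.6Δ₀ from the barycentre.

Fe³⁺: group 8, so d-count = 8 − 3 = 5.
Δ₀ > P, so pairing is preferred: the ground state is low-spin.
Configuration: t₂g⁵ eg⁰.
Orbital CFSE = -2.0Δ₀ = -2.0 × 256 = -512 kJ/mol.
Excess pairs vs high-spin: 2 − 0 = 2; pairing cost = +440 kJ/mol.
Net CFSE = -512 + 440 = -72 kJ/mol.

-72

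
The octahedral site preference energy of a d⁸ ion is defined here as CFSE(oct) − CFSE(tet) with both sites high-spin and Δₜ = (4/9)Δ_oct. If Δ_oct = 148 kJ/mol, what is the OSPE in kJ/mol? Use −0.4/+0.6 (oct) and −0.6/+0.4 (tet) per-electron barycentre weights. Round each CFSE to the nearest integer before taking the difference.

-125

In an octahedral site d⁸ (HS) is t₂g⁶ eg², giving CFSE(oct) = -1.2Δ_oct = -178 kJ/mol.
Tetrahedral e⁴ t₂⁴ gives -0.8Δₜ = -0.8 × (4/9) × 148 = -53 kJ/mol.
Subtracting, OSPE = -178 − (-53) = -125 kJ/mol.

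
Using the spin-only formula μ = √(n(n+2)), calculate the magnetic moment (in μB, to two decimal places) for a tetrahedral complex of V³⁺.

V sits in group 5; removing 3 electrons leaves V³⁺ with 5 − 3 = 2 d electrons.
With tetrahedral geometry the complex is necessarily high-spin.
Configuration: e² t₂⁰ → 2 unpaired electrons.
μ(spin-only) = √[2(2+2)] = √8 ≈ 2.83 μB.

2.83 μB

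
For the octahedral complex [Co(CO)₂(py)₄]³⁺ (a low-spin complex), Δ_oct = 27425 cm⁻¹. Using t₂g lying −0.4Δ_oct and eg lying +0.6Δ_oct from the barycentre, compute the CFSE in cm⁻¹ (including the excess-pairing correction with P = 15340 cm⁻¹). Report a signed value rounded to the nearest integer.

Ligand charges: 2×(+0) from CO and 4×(+0) from py sum to +0; with overall charge +3, Co is +3.
Co is in group 9, so Co³⁺ is d⁶ (9 − 3 = 6).
Electron filling gives t₂g⁶ eg⁰.
Orbital CFSE = 6(-0.4) + 0(0.6) = -2.4Δ_oct = -2.4 × 27425 = -65820 cm⁻¹.
High-spin d⁶ would be t₂g⁴ eg² with 1 pair; low-spin has 3, so 2 excess pairs cost +2P = +30680 cm⁻¹.
Overall CFSE = -65820 + 30680 = -35140 cm⁻¹.

-35140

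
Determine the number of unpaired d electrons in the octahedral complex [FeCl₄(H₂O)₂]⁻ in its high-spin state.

5

Ligand charges: 4×(-1) from Cl⁻ and 2×(+0) from H₂O sum to -4; with overall charge -1, Fe is +3.
Fe³⁺: group 8, so d-count = 8 − 3 = 5.
Configuration: t₂g³ eg², giving 5 unpaired electrons.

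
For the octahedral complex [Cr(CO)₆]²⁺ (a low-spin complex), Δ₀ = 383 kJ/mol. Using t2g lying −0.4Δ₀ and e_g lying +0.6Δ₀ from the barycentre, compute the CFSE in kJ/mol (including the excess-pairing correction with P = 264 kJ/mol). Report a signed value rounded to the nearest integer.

CO is neutral, so the +2 overall charge sits on Cr: oxidation state +2.
Cr sits in group 6; removing 2 electrons leaves Cr²⁺ with 6 − 2 = 4 d electrons.
Electron filling gives t2g^4 e_g^0.
Orbital CFSE = 4(-0.4) + 0(0.6) = -1.6Δ₀ = -1.6 × 383 = -613 kJ/mol.
High-spin d⁴ would be t2g^3 e_g^1 with 0 pairs; low-spin has 1, so 1 excess pair costs +1P = +264 kJ/mol.
Net CFSE = -613 + 264 = -349 kJ/mol.

-349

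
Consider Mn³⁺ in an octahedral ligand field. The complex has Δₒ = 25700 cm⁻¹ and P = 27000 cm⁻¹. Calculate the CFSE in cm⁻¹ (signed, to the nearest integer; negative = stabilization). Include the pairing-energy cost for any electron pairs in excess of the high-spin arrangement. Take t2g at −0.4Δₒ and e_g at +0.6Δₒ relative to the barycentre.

-15420

Group 7 minus oxidation state +3 gives a d⁴ configuration for Mn³⁺.
Δₒ < P, so pairing is avoided: the ground state is high-spin.
That gives t2g^3 e_g^1.
Orbital CFSE = -0.6Δₒ = -0.6 × 25700 = -15420 cm⁻¹.
High-spin has no excess pairs, so no pairing correction applies.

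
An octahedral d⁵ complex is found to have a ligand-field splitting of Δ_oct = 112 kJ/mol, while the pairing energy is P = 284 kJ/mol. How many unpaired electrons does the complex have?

Δ_oct < P, so pairing is avoided: the ground state is high-spin.
Filling d⁵ accordingly: t2g^3 e_g^2.
Unpaired electrons: 5.

5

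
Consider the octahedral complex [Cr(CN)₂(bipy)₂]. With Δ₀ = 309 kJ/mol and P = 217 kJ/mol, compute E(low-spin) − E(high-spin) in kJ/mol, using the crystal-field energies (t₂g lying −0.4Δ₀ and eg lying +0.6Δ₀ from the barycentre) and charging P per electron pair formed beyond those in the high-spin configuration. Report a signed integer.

Ligand charges: 2×(-1) from CN⁻ and 2×(+0) from bipy sum to -2; with overall charge +0, Cr is +2.
Cr²⁺: group 6, so d-count = 6 − 2 = 4.
In the high-spin limit (t₂g³ eg¹) the orbital term is -0.6Δ₀ = -185 kJ/mol, with no excess pairing.
Low-spin: t₂g⁴ eg⁰, orbital CFSE = -1.6Δ₀ = -494 kJ/mol; plus 1 excess pair × P = +217 kJ/mol; total -277 kJ/mol.
The difference is -277 − (-185) = -92 kJ/mol, so low-spin lies lower.

-92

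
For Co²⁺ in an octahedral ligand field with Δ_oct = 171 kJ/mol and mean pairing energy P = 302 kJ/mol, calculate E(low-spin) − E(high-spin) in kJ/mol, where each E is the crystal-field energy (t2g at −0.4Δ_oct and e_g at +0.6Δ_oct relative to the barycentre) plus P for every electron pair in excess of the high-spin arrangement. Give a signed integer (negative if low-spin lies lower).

131

Co sits in group 9; removing 2 electrons leaves Co²⁺ with 9 − 2 = 7 d electrons.
High-spin: t2g^5 e_g^2, CFSE = -0.8Δ_oct = -137 kJ/mol.
For low-spin the configuration is t2g^6 e_g^1: orbital energy -1.8 × 171 = -308 kJ/mol, and 1 additional pair relative to high-spin adds 302 kJ/mol, giving -6 kJ/mol.
E(LS) − E(HS) = -6 − (-137) = 131 kJ/mol.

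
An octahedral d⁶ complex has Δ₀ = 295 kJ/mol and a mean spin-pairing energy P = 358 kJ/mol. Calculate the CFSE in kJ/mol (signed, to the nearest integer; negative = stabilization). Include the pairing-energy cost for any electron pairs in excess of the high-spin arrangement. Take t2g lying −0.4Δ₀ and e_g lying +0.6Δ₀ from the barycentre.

-118

Δ₀ < P, so pairing is avoided: the ground state is high-spin.
That gives t2g^4 e_g^2.
Orbital CFSE = -0.4Δ₀ = -0.4 × 295 = -118 kJ/mol.
High-spin has no excess pairs, so no pairing correction applies.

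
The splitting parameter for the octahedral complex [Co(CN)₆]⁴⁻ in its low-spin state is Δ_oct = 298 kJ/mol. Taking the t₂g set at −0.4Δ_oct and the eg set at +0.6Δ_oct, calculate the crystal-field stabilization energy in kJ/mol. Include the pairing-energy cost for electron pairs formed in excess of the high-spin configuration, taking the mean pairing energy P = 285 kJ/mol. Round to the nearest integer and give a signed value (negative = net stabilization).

Each CN⁻ contributes -1; 6 × (-1) = -6. With overall charge -4, Co is in the +2 oxidation state.
Co²⁺: group 9, so d-count = 9 − 2 = 7.
Electron filling gives t₂g⁶ eg¹.
CFSE(orbital) = 6×(-0.4Δ_oct) + 1×(0.6Δ_oct) = -1.8Δ_oct; with Δ_oct = 298 kJ/mol that is -536 kJ/mol.
High-spin d⁷ would be t₂g⁵ eg² with 2 pairs; low-spin has 3, so 1 excess pair costs +1P = +285 kJ/mol.
Combining: -536 + 285 = -251 kJ/mol.

-251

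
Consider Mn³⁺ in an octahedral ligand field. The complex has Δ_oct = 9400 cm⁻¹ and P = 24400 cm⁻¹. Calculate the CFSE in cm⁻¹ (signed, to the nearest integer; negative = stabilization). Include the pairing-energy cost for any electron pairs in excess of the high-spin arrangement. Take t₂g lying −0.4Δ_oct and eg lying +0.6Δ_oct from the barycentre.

-5640

Mn is in group 7, so Mn³⁺ is d⁴ (7 − 3 = 4).
With Δ_oct < P the complex is high-spin.
That gives t₂g³ eg¹.
Orbital CFSE = -0.6Δ_oct = -0.6 × 9400 = -5640 cm⁻¹.
High-spin has no excess pairs, so no pairing correction applies.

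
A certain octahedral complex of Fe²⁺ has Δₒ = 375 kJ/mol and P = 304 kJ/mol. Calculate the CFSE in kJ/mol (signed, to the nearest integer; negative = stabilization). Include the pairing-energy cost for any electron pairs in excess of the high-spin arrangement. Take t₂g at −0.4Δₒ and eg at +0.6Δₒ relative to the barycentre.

-292

Group 8 minus oxidation state +2 gives a d⁶ configuration for Fe²⁺.
With Δₒ > P the complex is low-spin.
Configuration: t₂g⁶ eg⁰.
Orbital CFSE = -2.4Δₒ = -2.4 × 375 = -900 kJ/mol.
Excess pairs vs high-spin: 3 − 1 = 2; pairing cost = +608 kJ/mol.
Net CFSE = -900 + 608 = -292 kJ/mol.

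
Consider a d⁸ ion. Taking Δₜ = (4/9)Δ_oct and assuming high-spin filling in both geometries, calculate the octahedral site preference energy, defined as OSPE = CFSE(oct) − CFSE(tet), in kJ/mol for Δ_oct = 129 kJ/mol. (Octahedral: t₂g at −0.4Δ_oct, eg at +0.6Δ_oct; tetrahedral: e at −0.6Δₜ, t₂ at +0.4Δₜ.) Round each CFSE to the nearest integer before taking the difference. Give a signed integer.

Octahedral high-spin t₂g⁶ eg²: CFSE = -1.2 × 129 = -155 kJ/mol.
In a tetrahedral site the filling is e⁴ t₂⁴: CFSE(tet) = -0.8Δₜ = -0.8 × (4/9)(129) = -46 kJ/mol.
OSPE = -155 − (-46) = -109 kJ/mol.

-109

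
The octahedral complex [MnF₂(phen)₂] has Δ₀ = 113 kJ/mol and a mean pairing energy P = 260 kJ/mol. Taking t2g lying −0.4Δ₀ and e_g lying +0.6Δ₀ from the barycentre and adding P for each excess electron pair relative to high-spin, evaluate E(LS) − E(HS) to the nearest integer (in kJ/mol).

Ligand charges: 2×(-1) from F⁻ and 2×(+0) from phen sum to -2; with overall charge +0, Mn is +2.
Mn sits in group 7; removing 2 electrons leaves Mn²⁺ with 7 − 2 = 5 d electrons.
In the high-spin limit (t2g^3 e_g^2) the orbital term is 0.0Δ₀ = 0 kJ/mol, with no excess pairing.
Low-spin: t2g^5 e_g^0, orbital CFSE = -2.0Δ₀ = -226 kJ/mol; plus 2 excess pairs × P = +520 kJ/mol; total 294 kJ/mol.
Thus E(LS) − E(HS) = 294 kJ/mol.

294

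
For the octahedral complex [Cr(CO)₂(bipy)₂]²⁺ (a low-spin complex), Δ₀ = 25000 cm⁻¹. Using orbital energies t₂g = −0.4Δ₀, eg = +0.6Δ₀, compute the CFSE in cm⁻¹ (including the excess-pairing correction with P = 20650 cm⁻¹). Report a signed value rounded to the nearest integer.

-19350

Ligand charges: 2×(+0) from CO and 2×(+0) from bipy sum to +0; with overall charge +2, Cr is +2.
Cr sits in group 6; removing 2 electrons leaves Cr²⁺ with 6 − 2 = 4 d electrons.
Electron filling gives t₂g⁴ eg⁰.
CFSE(orbital) = 4×(-0.4Δ₀) + 0×(0.6Δ₀) = -1.6Δ₀; with Δ₀ = 25000 cm⁻¹ that is -40000 cm⁻¹.
Relative to high-spin t₂g³ eg¹ (0 paired), the low-spin configuration has 1 additional pair, contributing +1 × 20650 = +20650 cm⁻¹.
Net CFSE = -40000 + 20650 = -19350 cm⁻¹.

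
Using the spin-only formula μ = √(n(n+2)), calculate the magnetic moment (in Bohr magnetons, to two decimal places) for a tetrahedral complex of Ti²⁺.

2.83 Bohr magnetons

Ti sits in group 4; removing 2 electrons leaves Ti²⁺ with 4 − 2 = 2 d electrons.
Tetrahedral splitting is small, so the complex is high-spin.
Configuration: e² t₂⁰ → 2 unpaired electrons.
μ(spin-only) = √[2(2+2)] = √8 ≈ 2.83 Bohr magnetons.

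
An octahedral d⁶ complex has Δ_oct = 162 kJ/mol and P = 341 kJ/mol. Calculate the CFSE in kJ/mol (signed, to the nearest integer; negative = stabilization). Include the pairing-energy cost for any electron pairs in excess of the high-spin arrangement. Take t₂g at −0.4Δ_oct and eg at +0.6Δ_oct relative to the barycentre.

-65

With Δ_oct < P the complex is high-spin.
Configuration: t₂g⁴ eg².
Orbital CFSE = -0.4Δ_oct = -0.4 × 162 = -65 kJ/mol.
High-spin has no excess pairs, so no pairing correction applies.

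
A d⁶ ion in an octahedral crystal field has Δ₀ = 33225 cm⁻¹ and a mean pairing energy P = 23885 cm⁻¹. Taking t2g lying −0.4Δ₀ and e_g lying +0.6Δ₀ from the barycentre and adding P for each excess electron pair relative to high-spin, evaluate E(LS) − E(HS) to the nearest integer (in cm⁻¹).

High-spin: t2g^4 e_g^2, CFSE = -0.4Δ₀ = -13290 cm⁻¹.
Low-spin: t2g^6 e_g^0, orbital CFSE = -2.4Δ₀ = -79740 cm⁻¹; plus 2 excess pairs × P = +47770 cm⁻¹; total -31970 cm⁻¹.
The difference is -31970 − (-13290) = -18680 cm⁻¹, so low-spin lies lower.

-18680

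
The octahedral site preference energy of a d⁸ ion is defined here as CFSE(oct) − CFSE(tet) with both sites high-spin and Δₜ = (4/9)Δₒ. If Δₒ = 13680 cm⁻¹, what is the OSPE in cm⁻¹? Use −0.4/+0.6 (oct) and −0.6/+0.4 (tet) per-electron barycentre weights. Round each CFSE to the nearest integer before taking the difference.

In an octahedral site d⁸ (HS) is t₂g⁶ eg², giving CFSE(oct) = -1.2Δₒ = -16416 cm⁻¹.
Tetrahedral e⁴ t₂⁴ gives -0.8Δₜ = -0.8 × (4/9) × 13680 = -4864 cm⁻¹.
OSPE = CFSE(oct) − CFSE(tet) = -16416 − (-4864) = -11552 cm⁻¹.

-11552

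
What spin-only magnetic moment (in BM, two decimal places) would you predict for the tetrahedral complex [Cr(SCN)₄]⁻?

Each SCN⁻ contributes -1; 4 × (-1) = -4. With overall charge -1, Cr is in the +3 oxidation state.
Group 6 minus oxidation state +3 gives a d³ configuration for Cr³⁺.
Tetrahedral fields are weak (Δₜ ≈ 4/9 Δₒ), so electrons fill high-spin.
Configuration: e^2 t2^1 → 3 unpaired electrons.
μ(spin-only) = √[3(3+2)] = √15 ≈ 3.87 BM.

3.87 BM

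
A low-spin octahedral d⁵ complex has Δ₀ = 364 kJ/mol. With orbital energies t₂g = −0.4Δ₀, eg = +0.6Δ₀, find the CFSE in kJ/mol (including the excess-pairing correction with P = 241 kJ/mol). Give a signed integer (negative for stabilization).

Electron filling gives t₂g⁵ eg⁰.
Orbital CFSE = 5(-0.4) + 0(0.6) = -2.0Δ₀ = -2.0 × 364 = -728 kJ/mol.
Relative to high-spin t₂g³ eg² (0 paired), the low-spin configuration has 2 additional pairs, contributing +2 × 241 = +482 kJ/mol.
Overall CFSE = -728 + 482 = -246 kJ/mol.

-246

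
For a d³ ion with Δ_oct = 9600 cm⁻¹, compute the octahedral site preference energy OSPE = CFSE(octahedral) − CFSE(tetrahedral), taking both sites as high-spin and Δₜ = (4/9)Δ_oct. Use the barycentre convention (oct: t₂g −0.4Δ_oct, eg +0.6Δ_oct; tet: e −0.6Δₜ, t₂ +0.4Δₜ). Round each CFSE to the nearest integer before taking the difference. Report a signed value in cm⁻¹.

In an octahedral site d³ (HS) is t2g^3 e_g^0, giving CFSE(oct) = -1.2Δ_oct = -11520 cm⁻¹.
Tetrahedral e^2 t2^1 gives -0.8Δₜ = -0.8 × (4/9) × 9600 = -3413 cm⁻¹.
Subtracting, OSPE = -11520 − (-3413) = -8107 cm⁻¹.

-8107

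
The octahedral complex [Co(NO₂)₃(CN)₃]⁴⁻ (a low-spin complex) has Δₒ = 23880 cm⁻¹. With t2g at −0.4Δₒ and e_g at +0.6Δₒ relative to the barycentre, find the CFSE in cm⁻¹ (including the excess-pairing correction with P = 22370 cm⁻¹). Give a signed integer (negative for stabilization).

Ligand charges: 3×(-1) from NO₂⁻ and 3×(-1) from CN⁻ sum to -6; with overall charge -4, Co is +2.
Co is in group 9, so Co²⁺ is d⁷ (9 − 2 = 7).
Electron filling gives t2g^6 e_g^1.
Orbital CFSE = 6(-0.4) + 1(0.6) = -1.8Δₒ = -1.8 × 23880 = -42984 cm⁻¹.
Pairing penalty: 3 pairs vs 2 in the high-spin reference → 1 extra × P = 22370 cm⁻¹.
Combining: -42984 + 22370 = -20614 cm⁻¹.

-20614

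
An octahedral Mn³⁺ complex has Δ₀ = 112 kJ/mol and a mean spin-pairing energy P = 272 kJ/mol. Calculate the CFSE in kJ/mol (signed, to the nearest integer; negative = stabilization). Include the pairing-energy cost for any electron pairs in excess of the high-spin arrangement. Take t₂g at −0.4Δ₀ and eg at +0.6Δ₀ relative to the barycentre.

-67

Mn is in group 7, so Mn³⁺ is d⁴ (7 − 3 = 4).
Here Δ₀ < P (112 < 272), so the high-spin state is favoured.
Configuration: t₂g³ eg¹.
Orbital CFSE = -0.6Δ₀ = -0.6 × 112 = -67 kJ/mol.
High-spin has no excess pairs, so no pairing correction applies.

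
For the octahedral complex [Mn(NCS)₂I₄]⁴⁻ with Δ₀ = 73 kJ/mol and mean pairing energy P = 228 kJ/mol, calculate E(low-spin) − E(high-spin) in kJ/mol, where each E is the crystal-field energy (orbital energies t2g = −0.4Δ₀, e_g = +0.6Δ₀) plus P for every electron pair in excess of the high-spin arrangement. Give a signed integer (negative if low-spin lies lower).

Ligand charges: 2×(-1) from NCS⁻ and 4×(-1) from I⁻ sum to -6; with overall charge -4, Mn is +2.
Group 7 minus oxidation state +2 gives a d⁵ configuration for Mn²⁺.
In the high-spin limit (t2g^3 e_g^2) the orbital term is 0.0Δ₀ = 0 kJ/mol, with no excess pairing.
For low-spin the configuration is t2g^5 e_g^0: orbital energy -2.0 × 73 = -146 kJ/mol, and 2 additional pairs relative to high-spin add 456 kJ/mol, giving 310 kJ/mol.
Thus E(LS) − E(HS) = 310 kJ/mol.

310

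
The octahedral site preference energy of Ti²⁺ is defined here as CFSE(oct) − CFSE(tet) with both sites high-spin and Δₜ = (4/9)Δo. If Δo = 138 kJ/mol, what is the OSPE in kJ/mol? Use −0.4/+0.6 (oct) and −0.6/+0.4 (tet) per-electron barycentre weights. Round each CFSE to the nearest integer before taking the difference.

Ti sits in group 4; removing 2 electrons leaves Ti²⁺ with 4 − 2 = 2 d electrons.
Octahedral high-spin t2g^2 e_g^0: CFSE = -0.8 × 138 = -110 kJ/mol.
In a tetrahedral site the filling is e^2 t2^0: CFSE(tet) = -1.2Δₜ = -1.2 × (4/9)(138) = -74 kJ/mol.
OSPE = -110 − (-74) = -36 kJ/mol.

-36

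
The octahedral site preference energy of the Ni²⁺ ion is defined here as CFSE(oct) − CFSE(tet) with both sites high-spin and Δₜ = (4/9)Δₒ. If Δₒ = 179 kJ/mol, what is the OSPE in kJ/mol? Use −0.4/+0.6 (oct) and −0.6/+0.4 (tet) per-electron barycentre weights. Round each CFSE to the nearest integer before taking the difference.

-151

Ni is in group 10, so Ni²⁺ is d⁸ (10 − 2 = 8).
Octahedral (high-spin): t₂g⁶ eg², CFSE = 6(−0.4) + 2(+0.6) = -1.2Δₒ = -1.2 × 179 = -215 kJ/mol.
Tetrahedral e⁴ t₂⁴ gives -0.8Δₜ = -0.8 × (4/9) × 179 = -64 kJ/mol.
OSPE = CFSE(oct) − CFSE(tet) = -215 − (-64) = -151 kJ/mol.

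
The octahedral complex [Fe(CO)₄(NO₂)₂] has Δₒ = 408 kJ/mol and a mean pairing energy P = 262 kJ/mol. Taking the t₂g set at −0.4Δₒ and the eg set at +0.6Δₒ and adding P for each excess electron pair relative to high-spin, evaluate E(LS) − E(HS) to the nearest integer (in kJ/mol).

-292

Ligand charges: 4×(+0) from CO and 2×(-1) from NO₂⁻ sum to -2; with overall charge +0, Fe is +2.
Fe is in group 8, so Fe²⁺ is d⁶ (8 − 2 = 6).
High-spin d⁶ fills as t₂g⁴ eg² with CFSE 4(−0.4) + 2(+0.6) = -0.4Δₒ = -163 kJ/mol.
Low-spin t₂g⁶ eg⁰ gives -2.4Δₒ = -979 kJ/mol, but forming 2 extra pairs costs 2P = 524 kJ/mol, so E(LS) = -979 + 524 = -455 kJ/mol.
The difference is -455 − (-163) = -292 kJ/mol, so low-spin lies lower.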